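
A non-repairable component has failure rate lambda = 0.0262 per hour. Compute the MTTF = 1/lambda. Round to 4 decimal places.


lambda = 0.0262
MTTF = 1 / 0.0262
MTTF = 38.1679

38.1679


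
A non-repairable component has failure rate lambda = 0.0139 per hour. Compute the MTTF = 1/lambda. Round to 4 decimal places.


lambda = 0.0139
MTTF = 1 / 0.0139
MTTF = 71.9424

71.9424


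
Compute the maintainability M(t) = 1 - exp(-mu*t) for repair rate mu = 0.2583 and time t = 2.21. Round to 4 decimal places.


mu = 0.2583, t = 2.21
mu * t = 0.2583 * 2.21 = 0.5708
exp(-0.5708) = 0.565
M(t) = 1 - 0.565
M(t) = 0.435

0.435


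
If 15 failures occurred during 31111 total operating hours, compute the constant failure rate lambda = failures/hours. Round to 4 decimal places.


failures = 15
total_hours = 31111
lambda = 15 / 31111
lambda = 0.0005

0.0005


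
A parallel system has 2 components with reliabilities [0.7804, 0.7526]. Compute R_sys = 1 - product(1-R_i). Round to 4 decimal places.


Components: [0.7804, 0.7526]
(1 - 0.7804) = 0.2196, running product = 0.2196
(1 - 0.7526) = 0.2474, running product = 0.0543
Product of (1-R_i) = 0.0543
R_sys = 1 - 0.0543 = 0.9457

0.9457


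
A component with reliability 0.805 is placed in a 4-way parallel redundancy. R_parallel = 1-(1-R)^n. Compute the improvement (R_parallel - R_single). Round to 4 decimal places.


R_single = 0.805, n = 4
1 - R_single = 0.195
(1 - R_single)^n = 0.195^4 = 0.0014
R_parallel = 1 - 0.0014 = 0.9986
Improvement = 0.9986 - 0.805
Improvement = 0.1936

0.1936


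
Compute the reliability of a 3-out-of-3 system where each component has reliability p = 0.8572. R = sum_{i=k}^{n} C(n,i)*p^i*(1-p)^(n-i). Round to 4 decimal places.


k = 3, n = 3, p = 0.8572
i=3: C(3,3)=1 * 0.8572^3 * 0.1428^0 = 0.6299
R = sum of terms = 0.6299

0.6299


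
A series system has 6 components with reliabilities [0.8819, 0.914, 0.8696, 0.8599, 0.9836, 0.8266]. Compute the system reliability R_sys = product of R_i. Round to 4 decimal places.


Components: [0.8819, 0.914, 0.8696, 0.8599, 0.9836, 0.8266]
After component 1 (R=0.8819): product = 0.8819
After component 2 (R=0.914): product = 0.8061
After component 3 (R=0.8696): product = 0.7009
After component 4 (R=0.8599): product = 0.6027
After component 5 (R=0.9836): product = 0.5929
After component 6 (R=0.8266): product = 0.4901
R_sys = 0.4901

0.4901


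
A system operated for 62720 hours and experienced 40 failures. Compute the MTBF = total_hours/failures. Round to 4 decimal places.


total_hours = 62720
failures = 40
MTBF = 62720 / 40
MTBF = 1568.0

1568.0


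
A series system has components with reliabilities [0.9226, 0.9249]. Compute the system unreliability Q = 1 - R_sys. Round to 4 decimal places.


Components: [0.9226, 0.9249]
After component 1: product = 0.9226
After component 2: product = 0.8533
R_sys = 0.8533
Q = 1 - 0.8533 = 0.1467

0.1467


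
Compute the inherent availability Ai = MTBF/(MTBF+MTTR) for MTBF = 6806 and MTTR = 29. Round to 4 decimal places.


MTBF = 6806
MTTR = 29
MTBF + MTTR = 6835
Ai = 6806 / 6835
Ai = 0.9958

0.9958


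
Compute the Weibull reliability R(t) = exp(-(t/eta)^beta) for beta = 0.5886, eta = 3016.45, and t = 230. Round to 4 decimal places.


beta = 0.5886, eta = 3016.45, t = 230
t/eta = 230 / 3016.45 = 0.0762
(t/eta)^beta = 0.0762^0.5886 = 0.2198
R(t) = exp(-0.2198)
R(t) = 0.8027

0.8027


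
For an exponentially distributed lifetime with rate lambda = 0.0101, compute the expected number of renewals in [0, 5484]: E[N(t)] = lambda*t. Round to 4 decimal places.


lambda = 0.0101
t = 5484
E[N(t)] = lambda * t
E[N(t)] = 0.0101 * 5484
E[N(t)] = 55.3884

55.3884


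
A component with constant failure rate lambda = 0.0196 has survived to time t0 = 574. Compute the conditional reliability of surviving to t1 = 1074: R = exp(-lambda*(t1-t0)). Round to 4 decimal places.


lambda = 0.0196
t0 = 574, t1 = 1074
t1 - t0 = 500
lambda * (t1-t0) = 0.0196 * 500 = 9.8
R = exp(-9.8)
R = 0.0001

0.0001


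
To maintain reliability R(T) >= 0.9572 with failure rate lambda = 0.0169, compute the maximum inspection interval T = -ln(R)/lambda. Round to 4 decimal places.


R_target = 0.9572
lambda = 0.0169
-ln(0.9572) = 0.0437
T = 0.0437 / 0.0169
T = 2.5883

2.5883


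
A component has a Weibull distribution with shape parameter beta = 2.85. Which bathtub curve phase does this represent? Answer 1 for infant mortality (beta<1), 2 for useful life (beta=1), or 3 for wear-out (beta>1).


beta = 2.85
Compare beta to 1:
beta < 1 => infant mortality (phase 1)
beta = 1 => useful life (phase 2)
beta > 1 => wear-out (phase 3)
Since beta = 2.85, this is wear-out (increasing failure rate)
Phase = 3

3


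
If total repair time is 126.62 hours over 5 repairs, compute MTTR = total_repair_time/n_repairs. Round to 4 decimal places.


total_repair_time = 126.62
n_repairs = 5
MTTR = 126.62 / 5
MTTR = 25.324

25.324


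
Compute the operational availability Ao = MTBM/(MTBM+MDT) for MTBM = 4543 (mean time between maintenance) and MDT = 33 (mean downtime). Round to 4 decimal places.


MTBM = 4543
MDT = 33
MTBM + MDT = 4576
Ao = 4543 / 4576
Ao = 0.9928

0.9928


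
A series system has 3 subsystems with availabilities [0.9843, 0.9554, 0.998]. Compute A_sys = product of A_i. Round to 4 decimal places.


Subsystems: [0.9843, 0.9554, 0.998]
After subsystem 1 (A=0.9843): product = 0.9843
After subsystem 2 (A=0.9554): product = 0.9404
After subsystem 3 (A=0.998): product = 0.9385
A_sys = 0.9385

0.9385


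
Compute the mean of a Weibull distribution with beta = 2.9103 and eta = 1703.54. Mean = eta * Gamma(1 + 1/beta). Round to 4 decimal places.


beta = 2.9103, eta = 1703.54
1/beta = 0.3436
1 + 1/beta = 1.3436
Gamma(1.3436) = 0.8918
Mean = 1703.54 * 0.8918
Mean = 1519.2517

1519.2517


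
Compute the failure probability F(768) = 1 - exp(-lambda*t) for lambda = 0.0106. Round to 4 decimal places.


lambda = 0.0106, t = 768
lambda * t = 8.1408
exp(-8.1408) = 0.0003
F(t) = 1 - 0.0003
F(t) = 0.9997

0.9997


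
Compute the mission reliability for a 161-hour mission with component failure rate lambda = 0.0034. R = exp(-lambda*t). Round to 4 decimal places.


lambda = 0.0034
mission_time = 161
lambda * t = 0.0034 * 161 = 0.5474
R = exp(-0.5474)
R = 0.5785

0.5785


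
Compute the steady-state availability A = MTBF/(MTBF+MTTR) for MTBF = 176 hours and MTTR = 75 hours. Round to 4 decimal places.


MTBF = 176
MTTR = 75
MTBF + MTTR = 251
A = 176 / 251
A = 0.7012

0.7012


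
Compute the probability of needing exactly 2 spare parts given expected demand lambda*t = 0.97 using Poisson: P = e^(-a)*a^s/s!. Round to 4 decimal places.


a = 0.97, s = 2
e^(-a) = e^(-0.97) = 0.3791
a^s = 0.97^2 = 0.9409
s! = 2
P = 0.3791 * 0.9409 / 2
P = 0.1783

0.1783


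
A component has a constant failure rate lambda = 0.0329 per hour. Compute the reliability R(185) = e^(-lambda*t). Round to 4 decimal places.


lambda = 0.0329
t = 185
lambda * t = 6.0865
R(t) = e^(-6.0865)
R(t) = 0.0023

0.0023


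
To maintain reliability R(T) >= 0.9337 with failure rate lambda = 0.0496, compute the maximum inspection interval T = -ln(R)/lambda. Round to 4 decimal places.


R_target = 0.9337
lambda = 0.0496
-ln(0.9337) = 0.0686
T = 0.0686 / 0.0496
T = 1.3831

1.3831


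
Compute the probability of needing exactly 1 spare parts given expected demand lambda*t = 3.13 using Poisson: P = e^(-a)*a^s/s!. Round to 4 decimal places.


a = 3.13, s = 1
e^(-a) = e^(-3.13) = 0.0437
a^s = 3.13^1 = 3.13
s! = 1
P = 0.0437 * 3.13 / 1
P = 0.1368

0.1368


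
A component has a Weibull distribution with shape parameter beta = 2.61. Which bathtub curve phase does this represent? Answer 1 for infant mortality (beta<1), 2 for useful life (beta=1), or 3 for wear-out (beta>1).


beta = 2.61
Compare beta to 1:
beta < 1 => infant mortality (phase 1)
beta = 1 => useful life (phase 2)
beta > 1 => wear-out (phase 3)
Since beta = 2.61, this is wear-out (increasing failure rate)
Phase = 3

3


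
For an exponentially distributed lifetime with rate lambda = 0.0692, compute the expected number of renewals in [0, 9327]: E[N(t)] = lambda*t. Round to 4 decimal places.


lambda = 0.0692
t = 9327
E[N(t)] = lambda * t
E[N(t)] = 0.0692 * 9327
E[N(t)] = 645.4284

645.4284


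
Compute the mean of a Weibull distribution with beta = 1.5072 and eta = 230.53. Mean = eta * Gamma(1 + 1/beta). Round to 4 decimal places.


beta = 1.5072, eta = 230.53
1/beta = 0.6635
1 + 1/beta = 1.6635
Gamma(1.6635) = 0.9022
Mean = 230.53 * 0.9022
Mean = 207.9903

207.9903


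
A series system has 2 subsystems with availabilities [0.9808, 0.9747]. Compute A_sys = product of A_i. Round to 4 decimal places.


Subsystems: [0.9808, 0.9747]
After subsystem 1 (A=0.9808): product = 0.9808
After subsystem 2 (A=0.9747): product = 0.956
A_sys = 0.956

0.956


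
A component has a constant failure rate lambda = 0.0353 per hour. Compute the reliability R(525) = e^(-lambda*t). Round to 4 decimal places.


lambda = 0.0353
t = 525
lambda * t = 18.5325
R(t) = e^(-18.5325)
R(t) = 0.0

0.0


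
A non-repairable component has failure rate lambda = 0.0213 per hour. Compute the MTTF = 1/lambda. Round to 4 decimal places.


lambda = 0.0213
MTTF = 1 / 0.0213
MTTF = 46.9484

46.9484


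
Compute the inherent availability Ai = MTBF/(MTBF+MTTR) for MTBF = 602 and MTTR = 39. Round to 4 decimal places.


MTBF = 602
MTTR = 39
MTBF + MTTR = 641
Ai = 602 / 641
Ai = 0.9392

0.9392


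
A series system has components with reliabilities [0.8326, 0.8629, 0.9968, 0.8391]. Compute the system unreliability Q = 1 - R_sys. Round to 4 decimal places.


Components: [0.8326, 0.8629, 0.9968, 0.8391]
After component 1: product = 0.8326
After component 2: product = 0.7185
After component 3: product = 0.7162
After component 4: product = 0.6009
R_sys = 0.6009
Q = 1 - 0.6009 = 0.3991

0.3991


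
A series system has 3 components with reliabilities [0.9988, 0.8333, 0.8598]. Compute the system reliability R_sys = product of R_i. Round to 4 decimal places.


Components: [0.9988, 0.8333, 0.8598]
After component 1 (R=0.9988): product = 0.9988
After component 2 (R=0.8333): product = 0.8323
After component 3 (R=0.8598): product = 0.7156
R_sys = 0.7156

0.7156


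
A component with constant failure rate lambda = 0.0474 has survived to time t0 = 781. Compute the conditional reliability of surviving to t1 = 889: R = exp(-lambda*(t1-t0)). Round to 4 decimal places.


lambda = 0.0474
t0 = 781, t1 = 889
t1 - t0 = 108
lambda * (t1-t0) = 0.0474 * 108 = 5.1192
R = exp(-5.1192)
R = 0.006

0.006


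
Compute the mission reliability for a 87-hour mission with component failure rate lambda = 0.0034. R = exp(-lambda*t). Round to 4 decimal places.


lambda = 0.0034
mission_time = 87
lambda * t = 0.0034 * 87 = 0.2958
R = exp(-0.2958)
R = 0.7439

0.7439


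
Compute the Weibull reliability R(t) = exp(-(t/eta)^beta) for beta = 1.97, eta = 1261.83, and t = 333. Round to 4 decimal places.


beta = 1.97, eta = 1261.83, t = 333
t/eta = 333 / 1261.83 = 0.2639
(t/eta)^beta = 0.2639^1.97 = 0.0725
R(t) = exp(-0.0725)
R(t) = 0.9301

0.9301


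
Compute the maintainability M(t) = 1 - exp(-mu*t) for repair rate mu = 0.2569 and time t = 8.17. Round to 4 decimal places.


mu = 0.2569, t = 8.17
mu * t = 0.2569 * 8.17 = 2.0989
exp(-2.0989) = 0.1226
M(t) = 1 - 0.1226
M(t) = 0.8774

0.8774


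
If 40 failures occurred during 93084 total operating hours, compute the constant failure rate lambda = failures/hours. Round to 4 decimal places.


failures = 40
total_hours = 93084
lambda = 40 / 93084
lambda = 0.0004

0.0004


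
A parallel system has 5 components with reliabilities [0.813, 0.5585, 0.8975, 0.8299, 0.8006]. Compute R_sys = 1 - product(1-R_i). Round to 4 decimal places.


Components: [0.813, 0.5585, 0.8975, 0.8299, 0.8006]
(1 - 0.813) = 0.187, running product = 0.187
(1 - 0.5585) = 0.4415, running product = 0.0826
(1 - 0.8975) = 0.1025, running product = 0.0085
(1 - 0.8299) = 0.1701, running product = 0.0014
(1 - 0.8006) = 0.1994, running product = 0.0003
Product of (1-R_i) = 0.0003
R_sys = 1 - 0.0003 = 0.9997

0.9997


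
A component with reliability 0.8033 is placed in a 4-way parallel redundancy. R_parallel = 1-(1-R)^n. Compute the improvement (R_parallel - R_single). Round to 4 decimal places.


R_single = 0.8033, n = 4
1 - R_single = 0.1967
(1 - R_single)^n = 0.1967^4 = 0.0015
R_parallel = 1 - 0.0015 = 0.9985
Improvement = 0.9985 - 0.8033
Improvement = 0.1952

0.1952


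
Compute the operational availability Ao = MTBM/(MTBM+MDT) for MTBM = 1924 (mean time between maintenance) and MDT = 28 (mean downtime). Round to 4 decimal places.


MTBM = 1924
MDT = 28
MTBM + MDT = 1952
Ao = 1924 / 1952
Ao = 0.9857

0.9857


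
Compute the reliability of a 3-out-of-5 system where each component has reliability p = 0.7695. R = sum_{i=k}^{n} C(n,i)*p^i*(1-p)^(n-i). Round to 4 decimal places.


k = 3, n = 5, p = 0.7695
i=3: C(5,3)=10 * 0.7695^3 * 0.2305^2 = 0.2421
i=4: C(5,4)=5 * 0.7695^4 * 0.2305^1 = 0.4041
i=5: C(5,5)=1 * 0.7695^5 * 0.2305^0 = 0.2698
R = sum of terms = 0.916

0.916


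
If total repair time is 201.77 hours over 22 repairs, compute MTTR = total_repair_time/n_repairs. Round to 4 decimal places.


total_repair_time = 201.77
n_repairs = 22
MTTR = 201.77 / 22
MTTR = 9.1714

9.1714


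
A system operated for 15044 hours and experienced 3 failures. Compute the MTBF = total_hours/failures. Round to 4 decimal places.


total_hours = 15044
failures = 3
MTBF = 15044 / 3
MTBF = 5014.6667

5014.6667


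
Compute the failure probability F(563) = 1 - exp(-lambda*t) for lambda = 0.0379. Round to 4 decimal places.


lambda = 0.0379, t = 563
lambda * t = 21.3377
exp(-21.3377) = 0.0
F(t) = 1 - 0.0
F(t) = 1.0

1.0


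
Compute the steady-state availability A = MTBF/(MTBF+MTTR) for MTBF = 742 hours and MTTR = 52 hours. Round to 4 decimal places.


MTBF = 742
MTTR = 52
MTBF + MTTR = 794
A = 742 / 794
A = 0.9345

0.9345


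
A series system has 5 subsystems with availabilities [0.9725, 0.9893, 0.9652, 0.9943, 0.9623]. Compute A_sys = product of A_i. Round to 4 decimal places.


Subsystems: [0.9725, 0.9893, 0.9652, 0.9943, 0.9623]
After subsystem 1 (A=0.9725): product = 0.9725
After subsystem 2 (A=0.9893): product = 0.9621
After subsystem 3 (A=0.9652): product = 0.9286
After subsystem 4 (A=0.9943): product = 0.9233
After subsystem 5 (A=0.9623): product = 0.8885
A_sys = 0.8885

0.8885


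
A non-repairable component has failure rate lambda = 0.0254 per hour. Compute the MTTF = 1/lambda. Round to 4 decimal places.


lambda = 0.0254
MTTF = 1 / 0.0254
MTTF = 39.3701

39.3701


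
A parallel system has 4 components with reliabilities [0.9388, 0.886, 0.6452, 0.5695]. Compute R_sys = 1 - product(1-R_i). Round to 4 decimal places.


Components: [0.9388, 0.886, 0.6452, 0.5695]
(1 - 0.9388) = 0.0612, running product = 0.0612
(1 - 0.886) = 0.114, running product = 0.007
(1 - 0.6452) = 0.3548, running product = 0.0025
(1 - 0.5695) = 0.4305, running product = 0.0011
Product of (1-R_i) = 0.0011
R_sys = 1 - 0.0011 = 0.9989

0.9989


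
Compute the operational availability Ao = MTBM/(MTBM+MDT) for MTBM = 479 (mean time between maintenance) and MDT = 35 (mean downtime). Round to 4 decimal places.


MTBM = 479
MDT = 35
MTBM + MDT = 514
Ao = 479 / 514
Ao = 0.9319

0.9319


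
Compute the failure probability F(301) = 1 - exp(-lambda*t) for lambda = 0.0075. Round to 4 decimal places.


lambda = 0.0075, t = 301
lambda * t = 2.2575
exp(-2.2575) = 0.1046
F(t) = 1 - 0.1046
F(t) = 0.8954

0.8954


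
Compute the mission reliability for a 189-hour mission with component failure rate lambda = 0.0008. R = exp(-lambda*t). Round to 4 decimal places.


lambda = 0.0008
mission_time = 189
lambda * t = 0.0008 * 189 = 0.1512
R = exp(-0.1512)
R = 0.8597

0.8597


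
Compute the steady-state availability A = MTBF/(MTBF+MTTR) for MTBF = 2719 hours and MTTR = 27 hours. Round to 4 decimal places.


MTBF = 2719
MTTR = 27
MTBF + MTTR = 2746
A = 2719 / 2746
A = 0.9902

0.9902


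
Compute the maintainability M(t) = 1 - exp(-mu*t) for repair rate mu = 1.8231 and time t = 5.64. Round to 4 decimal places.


mu = 1.8231, t = 5.64
mu * t = 1.8231 * 5.64 = 10.2823
exp(-10.2823) = 0.0
M(t) = 1 - 0.0
M(t) = 1.0

1.0


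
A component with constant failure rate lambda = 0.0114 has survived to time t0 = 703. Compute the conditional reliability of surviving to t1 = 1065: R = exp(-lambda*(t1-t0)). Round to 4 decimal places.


lambda = 0.0114
t0 = 703, t1 = 1065
t1 - t0 = 362
lambda * (t1-t0) = 0.0114 * 362 = 4.1268
R = exp(-4.1268)
R = 0.0161

0.0161


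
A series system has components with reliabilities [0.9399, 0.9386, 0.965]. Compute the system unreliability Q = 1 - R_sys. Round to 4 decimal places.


Components: [0.9399, 0.9386, 0.965]
After component 1: product = 0.9399
After component 2: product = 0.8822
After component 3: product = 0.8513
R_sys = 0.8513
Q = 1 - 0.8513 = 0.1487

0.1487


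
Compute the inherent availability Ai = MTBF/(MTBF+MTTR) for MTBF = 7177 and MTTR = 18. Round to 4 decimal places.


MTBF = 7177
MTTR = 18
MTBF + MTTR = 7195
Ai = 7177 / 7195
Ai = 0.9975

0.9975


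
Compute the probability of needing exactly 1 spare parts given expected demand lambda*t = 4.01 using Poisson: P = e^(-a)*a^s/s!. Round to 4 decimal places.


a = 4.01, s = 1
e^(-a) = e^(-4.01) = 0.0181
a^s = 4.01^1 = 4.01
s! = 1
P = 0.0181 * 4.01 / 1
P = 0.0727

0.0727


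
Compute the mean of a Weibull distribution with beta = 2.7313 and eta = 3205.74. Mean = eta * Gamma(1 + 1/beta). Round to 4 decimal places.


beta = 2.7313, eta = 3205.74
1/beta = 0.3661
1 + 1/beta = 1.3661
Gamma(1.3661) = 0.8896
Mean = 3205.74 * 0.8896
Mean = 2851.9534

2851.9534


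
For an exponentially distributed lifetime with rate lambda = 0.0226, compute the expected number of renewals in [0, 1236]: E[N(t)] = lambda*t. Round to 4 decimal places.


lambda = 0.0226
t = 1236
E[N(t)] = lambda * t
E[N(t)] = 0.0226 * 1236
E[N(t)] = 27.9336

27.9336


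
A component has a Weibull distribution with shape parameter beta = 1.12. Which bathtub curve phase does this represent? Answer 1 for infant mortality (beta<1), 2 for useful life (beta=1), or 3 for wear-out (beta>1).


beta = 1.12
Compare beta to 1:
beta < 1 => infant mortality (phase 1)
beta = 1 => useful life (phase 2)
beta > 1 => wear-out (phase 3)
Since beta = 1.12, this is wear-out (increasing failure rate)
Phase = 3

3


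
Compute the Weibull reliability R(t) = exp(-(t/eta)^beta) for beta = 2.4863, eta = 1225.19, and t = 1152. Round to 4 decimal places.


beta = 2.4863, eta = 1225.19, t = 1152
t/eta = 1152 / 1225.19 = 0.9403
(t/eta)^beta = 0.9403^2.4863 = 0.858
R(t) = exp(-0.858)
R(t) = 0.424

0.424


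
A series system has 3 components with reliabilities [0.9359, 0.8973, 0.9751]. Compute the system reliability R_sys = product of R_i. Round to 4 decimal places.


Components: [0.9359, 0.8973, 0.9751]
After component 1 (R=0.9359): product = 0.9359
After component 2 (R=0.8973): product = 0.8398
After component 3 (R=0.9751): product = 0.8189
R_sys = 0.8189

0.8189


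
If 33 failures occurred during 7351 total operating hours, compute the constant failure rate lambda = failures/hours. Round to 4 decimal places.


failures = 33
total_hours = 7351
lambda = 33 / 7351
lambda = 0.0045

0.0045


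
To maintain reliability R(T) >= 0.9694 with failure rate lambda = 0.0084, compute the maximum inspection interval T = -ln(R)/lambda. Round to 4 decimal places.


R_target = 0.9694
lambda = 0.0084
-ln(0.9694) = 0.0311
T = 0.0311 / 0.0084
T = 3.6998

3.6998


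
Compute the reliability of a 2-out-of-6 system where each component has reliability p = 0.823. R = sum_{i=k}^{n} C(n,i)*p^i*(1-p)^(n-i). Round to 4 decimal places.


k = 2, n = 6, p = 0.823
i=2: C(6,2)=15 * 0.823^2 * 0.177^4 = 0.01
i=3: C(6,3)=20 * 0.823^3 * 0.177^3 = 0.0618
i=4: C(6,4)=15 * 0.823^4 * 0.177^2 = 0.2156
i=5: C(6,5)=6 * 0.823^5 * 0.177^1 = 0.401
i=6: C(6,6)=1 * 0.823^6 * 0.177^0 = 0.3107
R = sum of terms = 0.9991

0.9991


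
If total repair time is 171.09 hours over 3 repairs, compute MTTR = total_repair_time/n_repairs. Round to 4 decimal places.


total_repair_time = 171.09
n_repairs = 3
MTTR = 171.09 / 3
MTTR = 57.03

57.03


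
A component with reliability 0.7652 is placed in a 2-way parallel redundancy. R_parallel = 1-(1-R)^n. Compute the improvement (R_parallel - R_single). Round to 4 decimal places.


R_single = 0.7652, n = 2
1 - R_single = 0.2348
(1 - R_single)^n = 0.2348^2 = 0.0551
R_parallel = 1 - 0.0551 = 0.9449
Improvement = 0.9449 - 0.7652
Improvement = 0.1797

0.1797


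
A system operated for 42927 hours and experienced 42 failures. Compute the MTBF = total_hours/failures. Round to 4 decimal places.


total_hours = 42927
failures = 42
MTBF = 42927 / 42
MTBF = 1022.0714

1022.0714


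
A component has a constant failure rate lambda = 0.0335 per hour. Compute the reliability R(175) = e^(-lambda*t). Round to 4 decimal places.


lambda = 0.0335
t = 175
lambda * t = 5.8625
R(t) = e^(-5.8625)
R(t) = 0.0028

0.0028


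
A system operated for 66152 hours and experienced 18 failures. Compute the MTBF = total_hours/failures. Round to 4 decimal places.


total_hours = 66152
failures = 18
MTBF = 66152 / 18
MTBF = 3675.1111

3675.1111


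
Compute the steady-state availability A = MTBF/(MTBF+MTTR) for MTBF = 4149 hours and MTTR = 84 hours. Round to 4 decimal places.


MTBF = 4149
MTTR = 84
MTBF + MTTR = 4233
A = 4149 / 4233
A = 0.9802

0.9802


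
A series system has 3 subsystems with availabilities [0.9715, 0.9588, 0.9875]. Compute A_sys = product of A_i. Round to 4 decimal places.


Subsystems: [0.9715, 0.9588, 0.9875]
After subsystem 1 (A=0.9715): product = 0.9715
After subsystem 2 (A=0.9588): product = 0.9315
After subsystem 3 (A=0.9875): product = 0.9198
A_sys = 0.9198

0.9198


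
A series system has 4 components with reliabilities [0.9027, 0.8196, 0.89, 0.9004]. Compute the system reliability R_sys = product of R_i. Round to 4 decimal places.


Components: [0.9027, 0.8196, 0.89, 0.9004]
After component 1 (R=0.9027): product = 0.9027
After component 2 (R=0.8196): product = 0.7399
After component 3 (R=0.89): product = 0.6585
After component 4 (R=0.9004): product = 0.5929
R_sys = 0.5929

0.5929


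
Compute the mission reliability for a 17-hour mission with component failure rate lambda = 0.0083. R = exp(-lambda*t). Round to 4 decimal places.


lambda = 0.0083
mission_time = 17
lambda * t = 0.0083 * 17 = 0.1411
R = exp(-0.1411)
R = 0.8684

0.8684


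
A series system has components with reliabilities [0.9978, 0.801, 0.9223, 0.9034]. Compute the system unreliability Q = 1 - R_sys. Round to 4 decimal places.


Components: [0.9978, 0.801, 0.9223, 0.9034]
After component 1: product = 0.9978
After component 2: product = 0.7992
After component 3: product = 0.7371
After component 4: product = 0.6659
R_sys = 0.6659
Q = 1 - 0.6659 = 0.3341

0.3341


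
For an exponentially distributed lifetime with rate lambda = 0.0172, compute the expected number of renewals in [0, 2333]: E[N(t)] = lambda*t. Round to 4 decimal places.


lambda = 0.0172
t = 2333
E[N(t)] = lambda * t
E[N(t)] = 0.0172 * 2333
E[N(t)] = 40.1276

40.1276


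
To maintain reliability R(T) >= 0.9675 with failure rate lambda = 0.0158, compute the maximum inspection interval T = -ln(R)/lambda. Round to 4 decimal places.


R_target = 0.9675
lambda = 0.0158
-ln(0.9675) = 0.033
T = 0.033 / 0.0158
T = 2.0911

2.0911


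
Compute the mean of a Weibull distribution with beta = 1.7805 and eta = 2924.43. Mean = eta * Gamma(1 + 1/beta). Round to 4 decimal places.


beta = 1.7805, eta = 2924.43
1/beta = 0.5616
1 + 1/beta = 1.5616
Gamma(1.5616) = 0.8898
Mean = 2924.43 * 0.8898
Mean = 2602.0795

2602.0795


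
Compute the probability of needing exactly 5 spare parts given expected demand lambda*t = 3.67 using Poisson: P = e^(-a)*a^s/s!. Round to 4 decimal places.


a = 3.67, s = 5
e^(-a) = e^(-3.67) = 0.0255
a^s = 3.67^5 = 665.7794
s! = 120
P = 0.0255 * 665.7794 / 120
P = 0.1413

0.1413


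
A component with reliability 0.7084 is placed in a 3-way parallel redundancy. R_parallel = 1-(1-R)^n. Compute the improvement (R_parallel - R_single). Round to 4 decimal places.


R_single = 0.7084, n = 3
1 - R_single = 0.2916
(1 - R_single)^n = 0.2916^3 = 0.0248
R_parallel = 1 - 0.0248 = 0.9752
Improvement = 0.9752 - 0.7084
Improvement = 0.2668

0.2668


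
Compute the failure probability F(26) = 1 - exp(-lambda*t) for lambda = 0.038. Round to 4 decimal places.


lambda = 0.038, t = 26
lambda * t = 0.988
exp(-0.988) = 0.3723
F(t) = 1 - 0.3723
F(t) = 0.6277

0.6277


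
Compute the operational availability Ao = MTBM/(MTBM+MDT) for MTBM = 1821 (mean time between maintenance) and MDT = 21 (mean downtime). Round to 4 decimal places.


MTBM = 1821
MDT = 21
MTBM + MDT = 1842
Ao = 1821 / 1842
Ao = 0.9886

0.9886


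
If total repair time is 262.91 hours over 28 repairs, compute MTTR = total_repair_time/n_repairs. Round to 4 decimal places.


total_repair_time = 262.91
n_repairs = 28
MTTR = 262.91 / 28
MTTR = 9.3896

9.3896


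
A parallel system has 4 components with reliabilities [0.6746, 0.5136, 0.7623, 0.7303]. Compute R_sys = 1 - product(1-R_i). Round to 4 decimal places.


Components: [0.6746, 0.5136, 0.7623, 0.7303]
(1 - 0.6746) = 0.3254, running product = 0.3254
(1 - 0.5136) = 0.4864, running product = 0.1583
(1 - 0.7623) = 0.2377, running product = 0.0376
(1 - 0.7303) = 0.2697, running product = 0.0101
Product of (1-R_i) = 0.0101
R_sys = 1 - 0.0101 = 0.9899

0.9899


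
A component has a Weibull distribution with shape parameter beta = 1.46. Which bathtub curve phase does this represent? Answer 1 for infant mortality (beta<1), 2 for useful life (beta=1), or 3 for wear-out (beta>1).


beta = 1.46
Compare beta to 1:
beta < 1 => infant mortality (phase 1)
beta = 1 => useful life (phase 2)
beta > 1 => wear-out (phase 3)
Since beta = 1.46, this is wear-out (increasing failure rate)
Phase = 3

3


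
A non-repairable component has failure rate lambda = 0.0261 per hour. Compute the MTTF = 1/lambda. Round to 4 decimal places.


lambda = 0.0261
MTTF = 1 / 0.0261
MTTF = 38.3142

38.3142


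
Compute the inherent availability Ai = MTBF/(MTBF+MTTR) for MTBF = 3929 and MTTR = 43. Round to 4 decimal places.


MTBF = 3929
MTTR = 43
MTBF + MTTR = 3972
Ai = 3929 / 3972
Ai = 0.9892

0.9892


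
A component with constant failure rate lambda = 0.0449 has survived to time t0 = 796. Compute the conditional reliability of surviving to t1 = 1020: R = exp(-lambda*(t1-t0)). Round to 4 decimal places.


lambda = 0.0449
t0 = 796, t1 = 1020
t1 - t0 = 224
lambda * (t1-t0) = 0.0449 * 224 = 10.0576
R = exp(-10.0576)
R = 0.0

0.0


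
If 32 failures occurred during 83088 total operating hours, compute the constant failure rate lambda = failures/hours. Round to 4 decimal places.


failures = 32
total_hours = 83088
lambda = 32 / 83088
lambda = 0.0004

0.0004


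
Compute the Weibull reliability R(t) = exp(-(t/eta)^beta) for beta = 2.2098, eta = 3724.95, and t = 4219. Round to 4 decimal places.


beta = 2.2098, eta = 3724.95, t = 4219
t/eta = 4219 / 3724.95 = 1.1326
(t/eta)^beta = 1.1326^2.2098 = 1.3168
R(t) = exp(-1.3168)
R(t) = 0.268

0.268


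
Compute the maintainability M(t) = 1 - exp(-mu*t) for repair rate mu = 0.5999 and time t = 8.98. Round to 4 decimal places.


mu = 0.5999, t = 8.98
mu * t = 0.5999 * 8.98 = 5.3871
exp(-5.3871) = 0.0046
M(t) = 1 - 0.0046
M(t) = 0.9954

0.9954


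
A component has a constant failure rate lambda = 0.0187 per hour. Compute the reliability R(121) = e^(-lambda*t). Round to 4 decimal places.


lambda = 0.0187
t = 121
lambda * t = 2.2627
R(t) = e^(-2.2627)
R(t) = 0.1041

0.1041


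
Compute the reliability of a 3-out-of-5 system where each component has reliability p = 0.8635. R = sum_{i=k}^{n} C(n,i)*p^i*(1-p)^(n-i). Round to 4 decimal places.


k = 3, n = 5, p = 0.8635
i=3: C(5,3)=10 * 0.8635^3 * 0.1365^2 = 0.12
i=4: C(5,4)=5 * 0.8635^4 * 0.1365^1 = 0.3794
i=5: C(5,5)=1 * 0.8635^5 * 0.1365^0 = 0.4801
R = sum of terms = 0.9795

0.9795


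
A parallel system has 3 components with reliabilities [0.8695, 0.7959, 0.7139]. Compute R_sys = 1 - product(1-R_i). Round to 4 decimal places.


Components: [0.8695, 0.7959, 0.7139]
(1 - 0.8695) = 0.1305, running product = 0.1305
(1 - 0.7959) = 0.2041, running product = 0.0266
(1 - 0.7139) = 0.2861, running product = 0.0076
Product of (1-R_i) = 0.0076
R_sys = 1 - 0.0076 = 0.9924

0.9924


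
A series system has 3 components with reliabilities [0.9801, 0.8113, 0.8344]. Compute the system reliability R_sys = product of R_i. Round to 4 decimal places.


Components: [0.9801, 0.8113, 0.8344]
After component 1 (R=0.9801): product = 0.9801
After component 2 (R=0.8113): product = 0.7952
After component 3 (R=0.8344): product = 0.6635
R_sys = 0.6635

0.6635


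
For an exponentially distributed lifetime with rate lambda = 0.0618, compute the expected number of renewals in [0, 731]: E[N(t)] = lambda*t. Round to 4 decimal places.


lambda = 0.0618
t = 731
E[N(t)] = lambda * t
E[N(t)] = 0.0618 * 731
E[N(t)] = 45.1758

45.1758


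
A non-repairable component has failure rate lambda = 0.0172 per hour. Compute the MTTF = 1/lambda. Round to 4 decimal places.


lambda = 0.0172
MTTF = 1 / 0.0172
MTTF = 58.1395

58.1395


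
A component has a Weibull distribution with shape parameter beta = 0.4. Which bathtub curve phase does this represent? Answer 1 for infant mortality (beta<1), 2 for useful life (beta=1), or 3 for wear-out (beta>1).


beta = 0.4
Compare beta to 1:
beta < 1 => infant mortality (phase 1)
beta = 1 => useful life (phase 2)
beta > 1 => wear-out (phase 3)
Since beta = 0.4, this is infant mortality (decreasing failure rate)
Phase = 1

1


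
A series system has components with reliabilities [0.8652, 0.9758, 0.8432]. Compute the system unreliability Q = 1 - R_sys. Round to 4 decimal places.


Components: [0.8652, 0.9758, 0.8432]
After component 1: product = 0.8652
After component 2: product = 0.8443
After component 3: product = 0.7119
R_sys = 0.7119
Q = 1 - 0.7119 = 0.2881

0.2881


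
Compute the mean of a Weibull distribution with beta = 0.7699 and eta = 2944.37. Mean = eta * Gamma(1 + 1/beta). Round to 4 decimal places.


beta = 0.7699, eta = 2944.37
1/beta = 1.2989
1 + 1/beta = 2.2989
Gamma(2.2989) = 1.1659
Mean = 2944.37 * 1.1659
Mean = 3432.9042

3432.9042


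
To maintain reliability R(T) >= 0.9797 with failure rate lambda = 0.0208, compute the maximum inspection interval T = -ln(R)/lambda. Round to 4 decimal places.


R_target = 0.9797
lambda = 0.0208
-ln(0.9797) = 0.0205
T = 0.0205 / 0.0208
T = 0.986

0.986


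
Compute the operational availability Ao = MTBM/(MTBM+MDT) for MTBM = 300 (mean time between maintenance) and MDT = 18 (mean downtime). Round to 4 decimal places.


MTBM = 300
MDT = 18
MTBM + MDT = 318
Ao = 300 / 318
Ao = 0.9434

0.9434


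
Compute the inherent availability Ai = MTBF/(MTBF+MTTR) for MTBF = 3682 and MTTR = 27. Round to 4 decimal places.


MTBF = 3682
MTTR = 27
MTBF + MTTR = 3709
Ai = 3682 / 3709
Ai = 0.9927

0.9927


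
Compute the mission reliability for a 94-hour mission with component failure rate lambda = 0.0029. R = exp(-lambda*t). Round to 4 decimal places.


lambda = 0.0029
mission_time = 94
lambda * t = 0.0029 * 94 = 0.2726
R = exp(-0.2726)
R = 0.7614

0.7614


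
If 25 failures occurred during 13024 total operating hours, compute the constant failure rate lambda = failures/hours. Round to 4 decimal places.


failures = 25
total_hours = 13024
lambda = 25 / 13024
lambda = 0.0019

0.0019


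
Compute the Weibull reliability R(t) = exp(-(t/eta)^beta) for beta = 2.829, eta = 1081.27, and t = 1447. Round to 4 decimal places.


beta = 2.829, eta = 1081.27, t = 1447
t/eta = 1447 / 1081.27 = 1.3382
(t/eta)^beta = 1.3382^2.829 = 2.2802
R(t) = exp(-2.2802)
R(t) = 0.1023

0.1023


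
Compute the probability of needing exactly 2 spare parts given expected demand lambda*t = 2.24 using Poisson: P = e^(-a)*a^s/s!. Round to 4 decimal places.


a = 2.24, s = 2
e^(-a) = e^(-2.24) = 0.1065
a^s = 2.24^2 = 5.0176
s! = 2
P = 0.1065 * 5.0176 / 2
P = 0.2671

0.2671


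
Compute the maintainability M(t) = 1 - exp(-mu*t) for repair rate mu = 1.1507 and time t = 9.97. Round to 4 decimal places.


mu = 1.1507, t = 9.97
mu * t = 1.1507 * 9.97 = 11.4725
exp(-11.4725) = 0.0
M(t) = 1 - 0.0
M(t) = 1.0

1.0


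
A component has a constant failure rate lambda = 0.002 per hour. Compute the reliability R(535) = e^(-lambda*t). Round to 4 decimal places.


lambda = 0.002
t = 535
lambda * t = 1.07
R(t) = e^(-1.07)
R(t) = 0.343

0.343


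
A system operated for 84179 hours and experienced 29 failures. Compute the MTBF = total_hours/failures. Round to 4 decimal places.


total_hours = 84179
failures = 29
MTBF = 84179 / 29
MTBF = 2902.7241

2902.7241


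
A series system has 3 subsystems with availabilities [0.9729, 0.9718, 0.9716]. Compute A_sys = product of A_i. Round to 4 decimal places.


Subsystems: [0.9729, 0.9718, 0.9716]
After subsystem 1 (A=0.9729): product = 0.9729
After subsystem 2 (A=0.9718): product = 0.9455
After subsystem 3 (A=0.9716): product = 0.9186
A_sys = 0.9186

0.9186


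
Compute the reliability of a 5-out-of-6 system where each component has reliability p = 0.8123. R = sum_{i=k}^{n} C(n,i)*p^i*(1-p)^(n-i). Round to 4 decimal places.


k = 5, n = 6, p = 0.8123
i=5: C(6,5)=6 * 0.8123^5 * 0.1877^1 = 0.3983
i=6: C(6,6)=1 * 0.8123^6 * 0.1877^0 = 0.2873
R = sum of terms = 0.6856

0.6856


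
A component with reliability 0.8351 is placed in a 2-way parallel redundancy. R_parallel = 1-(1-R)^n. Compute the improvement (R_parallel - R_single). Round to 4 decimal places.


R_single = 0.8351, n = 2
1 - R_single = 0.1649
(1 - R_single)^n = 0.1649^2 = 0.0272
R_parallel = 1 - 0.0272 = 0.9728
Improvement = 0.9728 - 0.8351
Improvement = 0.1377

0.1377


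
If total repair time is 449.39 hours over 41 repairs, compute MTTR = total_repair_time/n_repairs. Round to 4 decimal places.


total_repair_time = 449.39
n_repairs = 41
MTTR = 449.39 / 41
MTTR = 10.9607

10.9607


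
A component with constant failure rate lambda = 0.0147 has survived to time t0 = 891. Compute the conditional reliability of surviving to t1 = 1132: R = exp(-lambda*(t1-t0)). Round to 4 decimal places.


lambda = 0.0147
t0 = 891, t1 = 1132
t1 - t0 = 241
lambda * (t1-t0) = 0.0147 * 241 = 3.5427
R = exp(-3.5427)
R = 0.0289

0.0289


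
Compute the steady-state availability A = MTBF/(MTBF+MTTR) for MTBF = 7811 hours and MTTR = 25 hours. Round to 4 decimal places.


MTBF = 7811
MTTR = 25
MTBF + MTTR = 7836
A = 7811 / 7836
A = 0.9968

0.9968


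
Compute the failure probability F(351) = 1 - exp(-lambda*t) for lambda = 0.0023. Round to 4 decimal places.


lambda = 0.0023, t = 351
lambda * t = 0.8073
exp(-0.8073) = 0.4461
F(t) = 1 - 0.4461
F(t) = 0.5539

0.5539


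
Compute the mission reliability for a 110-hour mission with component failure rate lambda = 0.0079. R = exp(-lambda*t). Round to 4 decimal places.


lambda = 0.0079
mission_time = 110
lambda * t = 0.0079 * 110 = 0.869
R = exp(-0.869)
R = 0.4194

0.4194


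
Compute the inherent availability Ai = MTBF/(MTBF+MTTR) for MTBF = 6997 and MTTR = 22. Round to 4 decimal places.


MTBF = 6997
MTTR = 22
MTBF + MTTR = 7019
Ai = 6997 / 7019
Ai = 0.9969

0.9969


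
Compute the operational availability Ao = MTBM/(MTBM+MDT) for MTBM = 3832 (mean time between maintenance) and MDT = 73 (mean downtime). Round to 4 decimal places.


MTBM = 3832
MDT = 73
MTBM + MDT = 3905
Ao = 3832 / 3905
Ao = 0.9813

0.9813


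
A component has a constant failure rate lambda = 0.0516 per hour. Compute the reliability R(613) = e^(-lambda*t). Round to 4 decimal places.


lambda = 0.0516
t = 613
lambda * t = 31.6308
R(t) = e^(-31.6308)
R(t) = 0.0

0.0


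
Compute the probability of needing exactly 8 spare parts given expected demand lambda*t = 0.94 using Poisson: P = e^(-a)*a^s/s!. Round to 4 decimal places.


a = 0.94, s = 8
e^(-a) = e^(-0.94) = 0.3906
a^s = 0.94^8 = 0.6096
s! = 40320
P = 0.3906 * 0.6096 / 40320
P = 0.0

0.0


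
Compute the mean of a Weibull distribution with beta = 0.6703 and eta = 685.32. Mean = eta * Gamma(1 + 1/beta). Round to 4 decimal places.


beta = 0.6703, eta = 685.32
1/beta = 1.4919
1 + 1/beta = 2.4919
Gamma(2.4919) = 1.3218
Mean = 685.32 * 1.3218
Mean = 905.8447

905.8447


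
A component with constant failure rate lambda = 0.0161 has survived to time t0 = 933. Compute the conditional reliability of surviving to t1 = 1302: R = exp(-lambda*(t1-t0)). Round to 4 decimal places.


lambda = 0.0161
t0 = 933, t1 = 1302
t1 - t0 = 369
lambda * (t1-t0) = 0.0161 * 369 = 5.9409
R = exp(-5.9409)
R = 0.0026

0.0026


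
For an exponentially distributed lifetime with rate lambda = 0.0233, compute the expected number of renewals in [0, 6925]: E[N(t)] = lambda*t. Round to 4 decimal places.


lambda = 0.0233
t = 6925
E[N(t)] = lambda * t
E[N(t)] = 0.0233 * 6925
E[N(t)] = 161.3525

161.3525


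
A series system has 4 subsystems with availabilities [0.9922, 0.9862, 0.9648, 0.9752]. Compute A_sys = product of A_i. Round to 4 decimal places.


Subsystems: [0.9922, 0.9862, 0.9648, 0.9752]
After subsystem 1 (A=0.9922): product = 0.9922
After subsystem 2 (A=0.9862): product = 0.9785
After subsystem 3 (A=0.9648): product = 0.9441
After subsystem 4 (A=0.9752): product = 0.9207
A_sys = 0.9207

0.9207


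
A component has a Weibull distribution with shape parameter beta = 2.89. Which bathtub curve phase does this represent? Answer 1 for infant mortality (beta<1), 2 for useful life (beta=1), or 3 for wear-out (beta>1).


beta = 2.89
Compare beta to 1:
beta < 1 => infant mortality (phase 1)
beta = 1 => useful life (phase 2)
beta > 1 => wear-out (phase 3)
Since beta = 2.89, this is wear-out (increasing failure rate)
Phase = 3

3


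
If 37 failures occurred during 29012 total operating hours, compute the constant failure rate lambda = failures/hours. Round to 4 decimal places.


failures = 37
total_hours = 29012
lambda = 37 / 29012
lambda = 0.0013

0.0013


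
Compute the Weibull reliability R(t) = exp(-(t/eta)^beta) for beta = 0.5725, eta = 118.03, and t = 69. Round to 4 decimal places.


beta = 0.5725, eta = 118.03, t = 69
t/eta = 69 / 118.03 = 0.5846
(t/eta)^beta = 0.5846^0.5725 = 0.7354
R(t) = exp(-0.7354)
R(t) = 0.4793

0.4793


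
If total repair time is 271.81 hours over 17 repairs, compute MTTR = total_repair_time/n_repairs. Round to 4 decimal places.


total_repair_time = 271.81
n_repairs = 17
MTTR = 271.81 / 17
MTTR = 15.9888

15.9888


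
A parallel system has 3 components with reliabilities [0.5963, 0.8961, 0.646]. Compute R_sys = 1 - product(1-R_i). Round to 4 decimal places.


Components: [0.5963, 0.8961, 0.646]
(1 - 0.5963) = 0.4037, running product = 0.4037
(1 - 0.8961) = 0.1039, running product = 0.0419
(1 - 0.646) = 0.354, running product = 0.0148
Product of (1-R_i) = 0.0148
R_sys = 1 - 0.0148 = 0.9852

0.9852


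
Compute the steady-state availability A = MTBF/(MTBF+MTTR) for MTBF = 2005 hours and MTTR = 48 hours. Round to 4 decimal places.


MTBF = 2005
MTTR = 48
MTBF + MTTR = 2053
A = 2005 / 2053
A = 0.9766

0.9766


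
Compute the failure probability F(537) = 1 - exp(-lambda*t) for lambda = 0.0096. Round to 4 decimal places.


lambda = 0.0096, t = 537
lambda * t = 5.1552
exp(-5.1552) = 0.0058
F(t) = 1 - 0.0058
F(t) = 0.9942

0.9942


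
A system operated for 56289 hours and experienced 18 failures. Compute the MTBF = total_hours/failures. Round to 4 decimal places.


total_hours = 56289
failures = 18
MTBF = 56289 / 18
MTBF = 3127.1667

3127.1667
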